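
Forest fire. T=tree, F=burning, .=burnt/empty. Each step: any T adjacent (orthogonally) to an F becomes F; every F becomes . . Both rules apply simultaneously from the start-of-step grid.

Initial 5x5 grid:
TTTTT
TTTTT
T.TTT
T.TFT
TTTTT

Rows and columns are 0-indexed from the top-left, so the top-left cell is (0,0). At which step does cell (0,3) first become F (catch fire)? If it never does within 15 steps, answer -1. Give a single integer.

Step 1: cell (0,3)='T' (+4 fires, +1 burnt)
Step 2: cell (0,3)='T' (+5 fires, +4 burnt)
Step 3: cell (0,3)='F' (+4 fires, +5 burnt)
  -> target ignites at step 3
Step 4: cell (0,3)='.' (+4 fires, +4 burnt)
Step 5: cell (0,3)='.' (+3 fires, +4 burnt)
Step 6: cell (0,3)='.' (+2 fires, +3 burnt)
Step 7: cell (0,3)='.' (+0 fires, +2 burnt)
  fire out at step 7

3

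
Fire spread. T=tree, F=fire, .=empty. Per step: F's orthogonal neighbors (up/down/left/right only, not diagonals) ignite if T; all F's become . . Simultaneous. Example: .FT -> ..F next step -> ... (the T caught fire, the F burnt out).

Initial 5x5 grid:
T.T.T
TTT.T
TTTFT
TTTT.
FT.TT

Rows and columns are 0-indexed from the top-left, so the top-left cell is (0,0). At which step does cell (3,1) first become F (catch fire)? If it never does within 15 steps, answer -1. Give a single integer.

Step 1: cell (3,1)='T' (+5 fires, +2 burnt)
Step 2: cell (3,1)='F' (+7 fires, +5 burnt)
  -> target ignites at step 2
Step 3: cell (3,1)='.' (+5 fires, +7 burnt)
Step 4: cell (3,1)='.' (+1 fires, +5 burnt)
Step 5: cell (3,1)='.' (+0 fires, +1 burnt)
  fire out at step 5

2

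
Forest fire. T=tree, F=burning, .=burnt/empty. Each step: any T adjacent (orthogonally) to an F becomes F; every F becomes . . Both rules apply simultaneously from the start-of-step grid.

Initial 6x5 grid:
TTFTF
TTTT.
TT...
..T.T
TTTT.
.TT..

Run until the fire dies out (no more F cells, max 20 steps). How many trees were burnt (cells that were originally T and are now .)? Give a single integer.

Step 1: +3 fires, +2 burnt (F count now 3)
Step 2: +3 fires, +3 burnt (F count now 3)
Step 3: +2 fires, +3 burnt (F count now 2)
Step 4: +1 fires, +2 burnt (F count now 1)
Step 5: +0 fires, +1 burnt (F count now 0)
Fire out after step 5
Initially T: 17, now '.': 22
Total burnt (originally-T cells now '.'): 9

Answer: 9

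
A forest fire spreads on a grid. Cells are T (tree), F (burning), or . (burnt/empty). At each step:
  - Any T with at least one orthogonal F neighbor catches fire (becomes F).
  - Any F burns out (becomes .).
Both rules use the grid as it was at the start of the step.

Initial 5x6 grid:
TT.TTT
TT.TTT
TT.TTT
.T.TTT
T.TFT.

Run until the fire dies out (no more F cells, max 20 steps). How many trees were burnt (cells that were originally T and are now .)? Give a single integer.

Answer: 14

Derivation:
Step 1: +3 fires, +1 burnt (F count now 3)
Step 2: +2 fires, +3 burnt (F count now 2)
Step 3: +3 fires, +2 burnt (F count now 3)
Step 4: +3 fires, +3 burnt (F count now 3)
Step 5: +2 fires, +3 burnt (F count now 2)
Step 6: +1 fires, +2 burnt (F count now 1)
Step 7: +0 fires, +1 burnt (F count now 0)
Fire out after step 7
Initially T: 22, now '.': 22
Total burnt (originally-T cells now '.'): 14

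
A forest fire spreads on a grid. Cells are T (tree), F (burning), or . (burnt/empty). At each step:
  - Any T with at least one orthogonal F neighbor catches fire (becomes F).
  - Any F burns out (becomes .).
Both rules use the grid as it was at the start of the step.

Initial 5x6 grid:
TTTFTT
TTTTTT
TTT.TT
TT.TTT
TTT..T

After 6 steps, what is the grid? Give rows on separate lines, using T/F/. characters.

Step 1: 3 trees catch fire, 1 burn out
  TTF.FT
  TTTFTT
  TTT.TT
  TT.TTT
  TTT..T
Step 2: 4 trees catch fire, 3 burn out
  TF...F
  TTF.FT
  TTT.TT
  TT.TTT
  TTT..T
Step 3: 5 trees catch fire, 4 burn out
  F.....
  TF...F
  TTF.FT
  TT.TTT
  TTT..T
Step 4: 4 trees catch fire, 5 burn out
  ......
  F.....
  TF...F
  TT.TFT
  TTT..T
Step 5: 4 trees catch fire, 4 burn out
  ......
  ......
  F.....
  TF.F.F
  TTT..T
Step 6: 3 trees catch fire, 4 burn out
  ......
  ......
  ......
  F.....
  TFT..F

......
......
......
F.....
TFT..F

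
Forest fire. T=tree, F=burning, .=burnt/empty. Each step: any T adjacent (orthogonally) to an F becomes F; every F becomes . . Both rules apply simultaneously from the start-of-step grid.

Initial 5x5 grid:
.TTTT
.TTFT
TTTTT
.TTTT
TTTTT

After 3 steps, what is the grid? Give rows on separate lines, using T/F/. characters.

Step 1: 4 trees catch fire, 1 burn out
  .TTFT
  .TF.F
  TTTFT
  .TTTT
  TTTTT
Step 2: 6 trees catch fire, 4 burn out
  .TF.F
  .F...
  TTF.F
  .TTFT
  TTTTT
Step 3: 5 trees catch fire, 6 burn out
  .F...
  .....
  TF...
  .TF.F
  TTTFT

.F...
.....
TF...
.TF.F
TTTFT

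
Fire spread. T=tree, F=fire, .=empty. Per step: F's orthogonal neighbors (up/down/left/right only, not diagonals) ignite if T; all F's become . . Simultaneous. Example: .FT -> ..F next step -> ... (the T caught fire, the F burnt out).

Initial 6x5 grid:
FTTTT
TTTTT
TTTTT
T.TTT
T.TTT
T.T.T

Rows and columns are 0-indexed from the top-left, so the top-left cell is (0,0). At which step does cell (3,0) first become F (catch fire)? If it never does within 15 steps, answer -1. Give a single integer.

Step 1: cell (3,0)='T' (+2 fires, +1 burnt)
Step 2: cell (3,0)='T' (+3 fires, +2 burnt)
Step 3: cell (3,0)='F' (+4 fires, +3 burnt)
  -> target ignites at step 3
Step 4: cell (3,0)='.' (+4 fires, +4 burnt)
Step 5: cell (3,0)='.' (+4 fires, +4 burnt)
Step 6: cell (3,0)='.' (+3 fires, +4 burnt)
Step 7: cell (3,0)='.' (+3 fires, +3 burnt)
Step 8: cell (3,0)='.' (+1 fires, +3 burnt)
Step 9: cell (3,0)='.' (+1 fires, +1 burnt)
Step 10: cell (3,0)='.' (+0 fires, +1 burnt)
  fire out at step 10

3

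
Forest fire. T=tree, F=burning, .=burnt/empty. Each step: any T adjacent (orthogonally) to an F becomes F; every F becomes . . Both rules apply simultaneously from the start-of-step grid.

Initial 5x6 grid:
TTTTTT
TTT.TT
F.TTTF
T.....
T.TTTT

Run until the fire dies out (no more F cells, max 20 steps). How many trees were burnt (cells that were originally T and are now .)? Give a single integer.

Step 1: +4 fires, +2 burnt (F count now 4)
Step 2: +6 fires, +4 burnt (F count now 6)
Step 3: +4 fires, +6 burnt (F count now 4)
Step 4: +2 fires, +4 burnt (F count now 2)
Step 5: +0 fires, +2 burnt (F count now 0)
Fire out after step 5
Initially T: 20, now '.': 26
Total burnt (originally-T cells now '.'): 16

Answer: 16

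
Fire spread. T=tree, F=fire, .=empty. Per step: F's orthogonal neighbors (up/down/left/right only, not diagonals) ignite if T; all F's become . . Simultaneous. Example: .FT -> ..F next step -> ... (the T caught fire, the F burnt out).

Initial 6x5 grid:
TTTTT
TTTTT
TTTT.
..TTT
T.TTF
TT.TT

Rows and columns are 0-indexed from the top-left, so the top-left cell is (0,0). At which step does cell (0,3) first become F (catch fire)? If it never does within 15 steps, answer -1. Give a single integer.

Step 1: cell (0,3)='T' (+3 fires, +1 burnt)
Step 2: cell (0,3)='T' (+3 fires, +3 burnt)
Step 3: cell (0,3)='T' (+2 fires, +3 burnt)
Step 4: cell (0,3)='T' (+2 fires, +2 burnt)
Step 5: cell (0,3)='F' (+4 fires, +2 burnt)
  -> target ignites at step 5
Step 6: cell (0,3)='.' (+4 fires, +4 burnt)
Step 7: cell (0,3)='.' (+2 fires, +4 burnt)
Step 8: cell (0,3)='.' (+1 fires, +2 burnt)
Step 9: cell (0,3)='.' (+0 fires, +1 burnt)
  fire out at step 9

5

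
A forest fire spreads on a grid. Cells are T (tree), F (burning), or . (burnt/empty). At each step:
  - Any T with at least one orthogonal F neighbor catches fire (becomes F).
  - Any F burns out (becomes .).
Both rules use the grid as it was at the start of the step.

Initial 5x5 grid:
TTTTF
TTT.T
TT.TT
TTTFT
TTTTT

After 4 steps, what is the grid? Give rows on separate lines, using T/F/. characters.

Step 1: 6 trees catch fire, 2 burn out
  TTTF.
  TTT.F
  TT.FT
  TTF.F
  TTTFT
Step 2: 5 trees catch fire, 6 burn out
  TTF..
  TTT..
  TT..F
  TF...
  TTF.F
Step 3: 5 trees catch fire, 5 burn out
  TF...
  TTF..
  TF...
  F....
  TF...
Step 4: 4 trees catch fire, 5 burn out
  F....
  TF...
  F....
  .....
  F....

F....
TF...
F....
.....
F....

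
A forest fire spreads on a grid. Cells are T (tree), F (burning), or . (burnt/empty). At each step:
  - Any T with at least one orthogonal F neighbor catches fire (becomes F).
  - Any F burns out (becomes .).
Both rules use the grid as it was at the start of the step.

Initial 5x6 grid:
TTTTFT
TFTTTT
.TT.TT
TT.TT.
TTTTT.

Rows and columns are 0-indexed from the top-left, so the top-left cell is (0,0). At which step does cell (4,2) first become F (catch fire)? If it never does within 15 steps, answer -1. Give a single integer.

Step 1: cell (4,2)='T' (+7 fires, +2 burnt)
Step 2: cell (4,2)='T' (+7 fires, +7 burnt)
Step 3: cell (4,2)='T' (+4 fires, +7 burnt)
Step 4: cell (4,2)='F' (+4 fires, +4 burnt)
  -> target ignites at step 4
Step 5: cell (4,2)='.' (+1 fires, +4 burnt)
Step 6: cell (4,2)='.' (+0 fires, +1 burnt)
  fire out at step 6

4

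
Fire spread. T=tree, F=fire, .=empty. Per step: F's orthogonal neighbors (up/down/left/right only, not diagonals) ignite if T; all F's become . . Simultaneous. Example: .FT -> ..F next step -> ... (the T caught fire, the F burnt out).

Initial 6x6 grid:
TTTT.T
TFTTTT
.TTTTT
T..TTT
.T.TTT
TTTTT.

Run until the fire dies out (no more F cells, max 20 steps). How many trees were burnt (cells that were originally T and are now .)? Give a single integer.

Answer: 27

Derivation:
Step 1: +4 fires, +1 burnt (F count now 4)
Step 2: +4 fires, +4 burnt (F count now 4)
Step 3: +3 fires, +4 burnt (F count now 3)
Step 4: +3 fires, +3 burnt (F count now 3)
Step 5: +4 fires, +3 burnt (F count now 4)
Step 6: +3 fires, +4 burnt (F count now 3)
Step 7: +3 fires, +3 burnt (F count now 3)
Step 8: +1 fires, +3 burnt (F count now 1)
Step 9: +2 fires, +1 burnt (F count now 2)
Step 10: +0 fires, +2 burnt (F count now 0)
Fire out after step 10
Initially T: 28, now '.': 35
Total burnt (originally-T cells now '.'): 27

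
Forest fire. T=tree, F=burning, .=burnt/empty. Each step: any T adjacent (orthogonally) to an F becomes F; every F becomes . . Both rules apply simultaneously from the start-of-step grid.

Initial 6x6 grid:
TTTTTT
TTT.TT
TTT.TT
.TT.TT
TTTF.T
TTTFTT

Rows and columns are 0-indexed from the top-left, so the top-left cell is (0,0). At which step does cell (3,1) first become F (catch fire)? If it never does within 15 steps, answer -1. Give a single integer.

Step 1: cell (3,1)='T' (+3 fires, +2 burnt)
Step 2: cell (3,1)='T' (+4 fires, +3 burnt)
Step 3: cell (3,1)='F' (+5 fires, +4 burnt)
  -> target ignites at step 3
Step 4: cell (3,1)='.' (+3 fires, +5 burnt)
Step 5: cell (3,1)='.' (+5 fires, +3 burnt)
Step 6: cell (3,1)='.' (+5 fires, +5 burnt)
Step 7: cell (3,1)='.' (+4 fires, +5 burnt)
Step 8: cell (3,1)='.' (+0 fires, +4 burnt)
  fire out at step 8

3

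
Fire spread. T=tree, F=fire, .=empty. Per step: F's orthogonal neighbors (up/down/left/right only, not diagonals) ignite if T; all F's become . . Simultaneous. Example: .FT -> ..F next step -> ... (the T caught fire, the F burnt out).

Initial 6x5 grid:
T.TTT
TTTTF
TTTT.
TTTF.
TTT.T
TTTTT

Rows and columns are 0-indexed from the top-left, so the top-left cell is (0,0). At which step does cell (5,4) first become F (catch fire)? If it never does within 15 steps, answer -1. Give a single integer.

Step 1: cell (5,4)='T' (+4 fires, +2 burnt)
Step 2: cell (5,4)='T' (+5 fires, +4 burnt)
Step 3: cell (5,4)='T' (+6 fires, +5 burnt)
Step 4: cell (5,4)='T' (+5 fires, +6 burnt)
Step 5: cell (5,4)='F' (+3 fires, +5 burnt)
  -> target ignites at step 5
Step 6: cell (5,4)='.' (+1 fires, +3 burnt)
Step 7: cell (5,4)='.' (+0 fires, +1 burnt)
  fire out at step 7

5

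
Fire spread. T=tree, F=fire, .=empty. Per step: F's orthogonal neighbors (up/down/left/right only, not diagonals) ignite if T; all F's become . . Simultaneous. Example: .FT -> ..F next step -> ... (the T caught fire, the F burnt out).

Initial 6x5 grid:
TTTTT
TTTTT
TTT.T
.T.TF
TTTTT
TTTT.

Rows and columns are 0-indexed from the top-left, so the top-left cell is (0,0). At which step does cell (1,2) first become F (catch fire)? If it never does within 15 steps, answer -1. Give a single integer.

Step 1: cell (1,2)='T' (+3 fires, +1 burnt)
Step 2: cell (1,2)='T' (+2 fires, +3 burnt)
Step 3: cell (1,2)='T' (+4 fires, +2 burnt)
Step 4: cell (1,2)='F' (+4 fires, +4 burnt)
  -> target ignites at step 4
Step 5: cell (1,2)='.' (+6 fires, +4 burnt)
Step 6: cell (1,2)='.' (+4 fires, +6 burnt)
Step 7: cell (1,2)='.' (+2 fires, +4 burnt)
Step 8: cell (1,2)='.' (+0 fires, +2 burnt)
  fire out at step 8

4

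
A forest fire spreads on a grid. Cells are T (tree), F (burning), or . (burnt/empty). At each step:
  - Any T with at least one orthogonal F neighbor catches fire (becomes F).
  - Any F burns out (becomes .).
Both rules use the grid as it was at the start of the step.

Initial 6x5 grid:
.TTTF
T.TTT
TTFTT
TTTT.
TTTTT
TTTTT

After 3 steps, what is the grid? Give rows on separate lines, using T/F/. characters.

Step 1: 6 trees catch fire, 2 burn out
  .TTF.
  T.FTF
  TF.FT
  TTFT.
  TTTTT
  TTTTT
Step 2: 7 trees catch fire, 6 burn out
  .TF..
  T..F.
  F...F
  TF.F.
  TTFTT
  TTTTT
Step 3: 6 trees catch fire, 7 burn out
  .F...
  F....
  .....
  F....
  TF.FT
  TTFTT

.F...
F....
.....
F....
TF.FT
TTFTT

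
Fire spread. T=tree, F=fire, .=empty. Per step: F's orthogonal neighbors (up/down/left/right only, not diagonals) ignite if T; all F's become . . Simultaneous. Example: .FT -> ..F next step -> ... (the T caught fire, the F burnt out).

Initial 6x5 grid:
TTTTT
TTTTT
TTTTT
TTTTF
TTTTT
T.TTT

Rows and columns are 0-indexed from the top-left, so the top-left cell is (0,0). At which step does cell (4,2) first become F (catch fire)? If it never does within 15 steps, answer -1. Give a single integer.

Step 1: cell (4,2)='T' (+3 fires, +1 burnt)
Step 2: cell (4,2)='T' (+5 fires, +3 burnt)
Step 3: cell (4,2)='F' (+6 fires, +5 burnt)
  -> target ignites at step 3
Step 4: cell (4,2)='.' (+6 fires, +6 burnt)
Step 5: cell (4,2)='.' (+4 fires, +6 burnt)
Step 6: cell (4,2)='.' (+3 fires, +4 burnt)
Step 7: cell (4,2)='.' (+1 fires, +3 burnt)
Step 8: cell (4,2)='.' (+0 fires, +1 burnt)
  fire out at step 8

3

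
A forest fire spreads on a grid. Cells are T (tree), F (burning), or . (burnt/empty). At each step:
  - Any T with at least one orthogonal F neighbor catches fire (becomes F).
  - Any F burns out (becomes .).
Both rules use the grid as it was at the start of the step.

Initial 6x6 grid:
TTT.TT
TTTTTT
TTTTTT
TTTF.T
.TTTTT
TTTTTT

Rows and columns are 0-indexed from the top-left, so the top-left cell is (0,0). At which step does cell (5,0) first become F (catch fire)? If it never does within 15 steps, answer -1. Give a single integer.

Step 1: cell (5,0)='T' (+3 fires, +1 burnt)
Step 2: cell (5,0)='T' (+7 fires, +3 burnt)
Step 3: cell (5,0)='T' (+9 fires, +7 burnt)
Step 4: cell (5,0)='T' (+8 fires, +9 burnt)
Step 5: cell (5,0)='F' (+4 fires, +8 burnt)
  -> target ignites at step 5
Step 6: cell (5,0)='.' (+1 fires, +4 burnt)
Step 7: cell (5,0)='.' (+0 fires, +1 burnt)
  fire out at step 7

5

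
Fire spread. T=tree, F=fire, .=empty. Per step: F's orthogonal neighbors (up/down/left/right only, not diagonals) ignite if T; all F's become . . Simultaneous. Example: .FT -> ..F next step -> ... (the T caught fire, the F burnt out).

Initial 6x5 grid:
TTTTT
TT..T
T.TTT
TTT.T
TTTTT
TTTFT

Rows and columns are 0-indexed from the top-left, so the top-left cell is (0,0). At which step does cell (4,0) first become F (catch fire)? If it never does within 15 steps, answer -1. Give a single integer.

Step 1: cell (4,0)='T' (+3 fires, +1 burnt)
Step 2: cell (4,0)='T' (+3 fires, +3 burnt)
Step 3: cell (4,0)='T' (+4 fires, +3 burnt)
Step 4: cell (4,0)='F' (+4 fires, +4 burnt)
  -> target ignites at step 4
Step 5: cell (4,0)='.' (+3 fires, +4 burnt)
Step 6: cell (4,0)='.' (+2 fires, +3 burnt)
Step 7: cell (4,0)='.' (+2 fires, +2 burnt)
Step 8: cell (4,0)='.' (+3 fires, +2 burnt)
Step 9: cell (4,0)='.' (+1 fires, +3 burnt)
Step 10: cell (4,0)='.' (+0 fires, +1 burnt)
  fire out at step 10

4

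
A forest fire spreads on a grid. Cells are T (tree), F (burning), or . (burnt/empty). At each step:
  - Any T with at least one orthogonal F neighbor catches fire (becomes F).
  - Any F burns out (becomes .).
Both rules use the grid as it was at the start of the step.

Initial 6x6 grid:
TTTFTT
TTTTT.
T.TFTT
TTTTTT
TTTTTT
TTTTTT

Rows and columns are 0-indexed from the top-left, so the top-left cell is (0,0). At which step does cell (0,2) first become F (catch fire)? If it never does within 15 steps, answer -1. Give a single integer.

Step 1: cell (0,2)='F' (+6 fires, +2 burnt)
  -> target ignites at step 1
Step 2: cell (0,2)='.' (+8 fires, +6 burnt)
Step 3: cell (0,2)='.' (+7 fires, +8 burnt)
Step 4: cell (0,2)='.' (+6 fires, +7 burnt)
Step 5: cell (0,2)='.' (+4 fires, +6 burnt)
Step 6: cell (0,2)='.' (+1 fires, +4 burnt)
Step 7: cell (0,2)='.' (+0 fires, +1 burnt)
  fire out at step 7

1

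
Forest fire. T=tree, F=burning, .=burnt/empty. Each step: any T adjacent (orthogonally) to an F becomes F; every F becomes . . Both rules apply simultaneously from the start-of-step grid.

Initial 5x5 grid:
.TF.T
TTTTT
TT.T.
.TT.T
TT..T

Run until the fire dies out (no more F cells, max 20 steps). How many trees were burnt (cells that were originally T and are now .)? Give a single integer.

Answer: 14

Derivation:
Step 1: +2 fires, +1 burnt (F count now 2)
Step 2: +2 fires, +2 burnt (F count now 2)
Step 3: +4 fires, +2 burnt (F count now 4)
Step 4: +3 fires, +4 burnt (F count now 3)
Step 5: +2 fires, +3 burnt (F count now 2)
Step 6: +1 fires, +2 burnt (F count now 1)
Step 7: +0 fires, +1 burnt (F count now 0)
Fire out after step 7
Initially T: 16, now '.': 23
Total burnt (originally-T cells now '.'): 14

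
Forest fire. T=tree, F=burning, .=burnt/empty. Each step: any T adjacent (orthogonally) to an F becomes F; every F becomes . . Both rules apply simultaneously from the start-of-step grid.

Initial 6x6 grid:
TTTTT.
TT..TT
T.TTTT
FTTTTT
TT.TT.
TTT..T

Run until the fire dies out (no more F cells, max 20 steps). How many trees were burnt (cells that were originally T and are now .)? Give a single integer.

Step 1: +3 fires, +1 burnt (F count now 3)
Step 2: +4 fires, +3 burnt (F count now 4)
Step 3: +5 fires, +4 burnt (F count now 5)
Step 4: +5 fires, +5 burnt (F count now 5)
Step 5: +4 fires, +5 burnt (F count now 4)
Step 6: +3 fires, +4 burnt (F count now 3)
Step 7: +2 fires, +3 burnt (F count now 2)
Step 8: +0 fires, +2 burnt (F count now 0)
Fire out after step 8
Initially T: 27, now '.': 35
Total burnt (originally-T cells now '.'): 26

Answer: 26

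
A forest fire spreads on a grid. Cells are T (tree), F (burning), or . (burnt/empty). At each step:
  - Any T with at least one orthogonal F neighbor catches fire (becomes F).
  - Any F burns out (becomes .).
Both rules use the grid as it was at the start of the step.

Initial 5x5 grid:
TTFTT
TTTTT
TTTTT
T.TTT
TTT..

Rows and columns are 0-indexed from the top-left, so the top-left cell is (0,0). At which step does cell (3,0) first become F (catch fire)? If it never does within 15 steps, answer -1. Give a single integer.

Step 1: cell (3,0)='T' (+3 fires, +1 burnt)
Step 2: cell (3,0)='T' (+5 fires, +3 burnt)
Step 3: cell (3,0)='T' (+5 fires, +5 burnt)
Step 4: cell (3,0)='T' (+4 fires, +5 burnt)
Step 5: cell (3,0)='F' (+3 fires, +4 burnt)
  -> target ignites at step 5
Step 6: cell (3,0)='.' (+1 fires, +3 burnt)
Step 7: cell (3,0)='.' (+0 fires, +1 burnt)
  fire out at step 7

5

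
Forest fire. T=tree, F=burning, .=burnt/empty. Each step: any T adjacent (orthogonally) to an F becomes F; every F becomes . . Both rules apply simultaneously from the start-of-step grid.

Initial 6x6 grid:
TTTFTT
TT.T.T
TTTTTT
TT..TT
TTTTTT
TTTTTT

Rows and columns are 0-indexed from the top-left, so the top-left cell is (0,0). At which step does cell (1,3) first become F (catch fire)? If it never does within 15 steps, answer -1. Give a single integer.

Step 1: cell (1,3)='F' (+3 fires, +1 burnt)
  -> target ignites at step 1
Step 2: cell (1,3)='.' (+3 fires, +3 burnt)
Step 3: cell (1,3)='.' (+5 fires, +3 burnt)
Step 4: cell (1,3)='.' (+4 fires, +5 burnt)
Step 5: cell (1,3)='.' (+4 fires, +4 burnt)
Step 6: cell (1,3)='.' (+5 fires, +4 burnt)
Step 7: cell (1,3)='.' (+5 fires, +5 burnt)
Step 8: cell (1,3)='.' (+2 fires, +5 burnt)
Step 9: cell (1,3)='.' (+0 fires, +2 burnt)
  fire out at step 9

1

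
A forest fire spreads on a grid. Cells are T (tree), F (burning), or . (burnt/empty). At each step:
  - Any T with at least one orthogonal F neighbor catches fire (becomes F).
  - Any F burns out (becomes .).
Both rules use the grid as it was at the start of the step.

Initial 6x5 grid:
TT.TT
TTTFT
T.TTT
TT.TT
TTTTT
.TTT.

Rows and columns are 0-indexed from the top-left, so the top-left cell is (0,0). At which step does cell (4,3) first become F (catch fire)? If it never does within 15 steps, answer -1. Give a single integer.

Step 1: cell (4,3)='T' (+4 fires, +1 burnt)
Step 2: cell (4,3)='T' (+5 fires, +4 burnt)
Step 3: cell (4,3)='F' (+4 fires, +5 burnt)
  -> target ignites at step 3
Step 4: cell (4,3)='.' (+5 fires, +4 burnt)
Step 5: cell (4,3)='.' (+3 fires, +5 burnt)
Step 6: cell (4,3)='.' (+3 fires, +3 burnt)
Step 7: cell (4,3)='.' (+0 fires, +3 burnt)
  fire out at step 7

3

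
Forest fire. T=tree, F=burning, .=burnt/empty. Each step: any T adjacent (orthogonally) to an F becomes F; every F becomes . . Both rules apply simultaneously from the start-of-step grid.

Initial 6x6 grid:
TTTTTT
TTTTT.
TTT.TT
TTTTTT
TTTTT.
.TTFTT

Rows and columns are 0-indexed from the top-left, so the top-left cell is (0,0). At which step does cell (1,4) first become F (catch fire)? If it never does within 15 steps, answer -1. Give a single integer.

Step 1: cell (1,4)='T' (+3 fires, +1 burnt)
Step 2: cell (1,4)='T' (+5 fires, +3 burnt)
Step 3: cell (1,4)='T' (+3 fires, +5 burnt)
Step 4: cell (1,4)='T' (+5 fires, +3 burnt)
Step 5: cell (1,4)='F' (+5 fires, +5 burnt)
  -> target ignites at step 5
Step 6: cell (1,4)='.' (+5 fires, +5 burnt)
Step 7: cell (1,4)='.' (+4 fires, +5 burnt)
Step 8: cell (1,4)='.' (+1 fires, +4 burnt)
Step 9: cell (1,4)='.' (+0 fires, +1 burnt)
  fire out at step 9

5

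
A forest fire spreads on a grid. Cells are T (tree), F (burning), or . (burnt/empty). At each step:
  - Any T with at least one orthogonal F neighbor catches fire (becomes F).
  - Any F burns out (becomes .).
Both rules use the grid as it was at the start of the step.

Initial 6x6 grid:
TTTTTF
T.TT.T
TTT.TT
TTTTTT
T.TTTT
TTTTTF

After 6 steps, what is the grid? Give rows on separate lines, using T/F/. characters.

Step 1: 4 trees catch fire, 2 burn out
  TTTTF.
  T.TT.F
  TTT.TT
  TTTTTT
  T.TTTF
  TTTTF.
Step 2: 5 trees catch fire, 4 burn out
  TTTF..
  T.TT..
  TTT.TF
  TTTTTF
  T.TTF.
  TTTF..
Step 3: 6 trees catch fire, 5 burn out
  TTF...
  T.TF..
  TTT.F.
  TTTTF.
  T.TF..
  TTF...
Step 4: 5 trees catch fire, 6 burn out
  TF....
  T.F...
  TTT...
  TTTF..
  T.F...
  TF....
Step 5: 4 trees catch fire, 5 burn out
  F.....
  T.....
  TTF...
  TTF...
  T.....
  F.....
Step 6: 4 trees catch fire, 4 burn out
  ......
  F.....
  TF....
  TF....
  F.....
  ......

......
F.....
TF....
TF....
F.....
......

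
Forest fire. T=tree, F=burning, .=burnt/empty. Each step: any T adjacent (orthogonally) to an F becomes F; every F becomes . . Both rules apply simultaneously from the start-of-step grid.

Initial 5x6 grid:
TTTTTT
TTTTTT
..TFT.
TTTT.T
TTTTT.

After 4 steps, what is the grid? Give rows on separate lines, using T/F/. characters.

Step 1: 4 trees catch fire, 1 burn out
  TTTTTT
  TTTFTT
  ..F.F.
  TTTF.T
  TTTTT.
Step 2: 5 trees catch fire, 4 burn out
  TTTFTT
  TTF.FT
  ......
  TTF..T
  TTTFT.
Step 3: 7 trees catch fire, 5 burn out
  TTF.FT
  TF...F
  ......
  TF...T
  TTF.F.
Step 4: 5 trees catch fire, 7 burn out
  TF...F
  F.....
  ......
  F....T
  TF....

TF...F
F.....
......
F....T
TF....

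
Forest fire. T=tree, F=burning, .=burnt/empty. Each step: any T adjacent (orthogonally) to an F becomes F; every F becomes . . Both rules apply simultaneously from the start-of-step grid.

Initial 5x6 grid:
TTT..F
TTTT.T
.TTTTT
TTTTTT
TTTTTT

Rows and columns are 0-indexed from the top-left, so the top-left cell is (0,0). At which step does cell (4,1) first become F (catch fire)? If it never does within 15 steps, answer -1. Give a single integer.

Step 1: cell (4,1)='T' (+1 fires, +1 burnt)
Step 2: cell (4,1)='T' (+1 fires, +1 burnt)
Step 3: cell (4,1)='T' (+2 fires, +1 burnt)
Step 4: cell (4,1)='T' (+3 fires, +2 burnt)
Step 5: cell (4,1)='T' (+4 fires, +3 burnt)
Step 6: cell (4,1)='T' (+4 fires, +4 burnt)
Step 7: cell (4,1)='T' (+4 fires, +4 burnt)
Step 8: cell (4,1)='F' (+4 fires, +4 burnt)
  -> target ignites at step 8
Step 9: cell (4,1)='.' (+2 fires, +4 burnt)
Step 10: cell (4,1)='.' (+0 fires, +2 burnt)
  fire out at step 10

8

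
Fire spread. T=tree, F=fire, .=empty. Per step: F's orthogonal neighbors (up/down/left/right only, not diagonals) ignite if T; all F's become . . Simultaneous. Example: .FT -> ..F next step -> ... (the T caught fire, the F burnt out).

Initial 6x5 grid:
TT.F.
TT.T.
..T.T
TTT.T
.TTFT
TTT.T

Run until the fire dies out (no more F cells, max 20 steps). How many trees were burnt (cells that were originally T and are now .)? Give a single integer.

Answer: 14

Derivation:
Step 1: +3 fires, +2 burnt (F count now 3)
Step 2: +5 fires, +3 burnt (F count now 5)
Step 3: +4 fires, +5 burnt (F count now 4)
Step 4: +2 fires, +4 burnt (F count now 2)
Step 5: +0 fires, +2 burnt (F count now 0)
Fire out after step 5
Initially T: 18, now '.': 26
Total burnt (originally-T cells now '.'): 14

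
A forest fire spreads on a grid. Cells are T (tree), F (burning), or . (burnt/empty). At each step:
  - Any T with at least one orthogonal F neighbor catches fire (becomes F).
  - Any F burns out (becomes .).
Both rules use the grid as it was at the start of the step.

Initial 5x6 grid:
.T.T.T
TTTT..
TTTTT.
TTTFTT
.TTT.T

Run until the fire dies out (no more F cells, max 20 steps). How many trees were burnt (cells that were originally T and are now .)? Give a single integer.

Answer: 20

Derivation:
Step 1: +4 fires, +1 burnt (F count now 4)
Step 2: +6 fires, +4 burnt (F count now 6)
Step 3: +6 fires, +6 burnt (F count now 6)
Step 4: +2 fires, +6 burnt (F count now 2)
Step 5: +2 fires, +2 burnt (F count now 2)
Step 6: +0 fires, +2 burnt (F count now 0)
Fire out after step 6
Initially T: 21, now '.': 29
Total burnt (originally-T cells now '.'): 20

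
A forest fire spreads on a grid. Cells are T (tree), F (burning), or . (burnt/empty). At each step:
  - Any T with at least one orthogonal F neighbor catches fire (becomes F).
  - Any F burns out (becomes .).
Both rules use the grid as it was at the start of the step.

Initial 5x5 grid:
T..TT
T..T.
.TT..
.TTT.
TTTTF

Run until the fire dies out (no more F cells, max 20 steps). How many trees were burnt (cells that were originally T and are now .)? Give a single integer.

Step 1: +1 fires, +1 burnt (F count now 1)
Step 2: +2 fires, +1 burnt (F count now 2)
Step 3: +2 fires, +2 burnt (F count now 2)
Step 4: +3 fires, +2 burnt (F count now 3)
Step 5: +1 fires, +3 burnt (F count now 1)
Step 6: +0 fires, +1 burnt (F count now 0)
Fire out after step 6
Initially T: 14, now '.': 20
Total burnt (originally-T cells now '.'): 9

Answer: 9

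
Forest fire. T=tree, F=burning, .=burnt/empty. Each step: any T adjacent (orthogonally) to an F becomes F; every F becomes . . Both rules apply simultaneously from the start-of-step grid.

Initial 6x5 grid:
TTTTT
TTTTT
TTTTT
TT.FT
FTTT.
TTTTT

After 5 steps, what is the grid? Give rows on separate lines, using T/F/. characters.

Step 1: 6 trees catch fire, 2 burn out
  TTTTT
  TTTTT
  TTTFT
  FT..F
  .FTF.
  FTTTT
Step 2: 8 trees catch fire, 6 burn out
  TTTTT
  TTTFT
  FTF.F
  .F...
  ..F..
  .FTFT
Step 3: 7 trees catch fire, 8 burn out
  TTTFT
  FTF.F
  .F...
  .....
  .....
  ..F.F
Step 4: 4 trees catch fire, 7 burn out
  FTF.F
  .F...
  .....
  .....
  .....
  .....
Step 5: 1 trees catch fire, 4 burn out
  .F...
  .....
  .....
  .....
  .....
  .....

.F...
.....
.....
.....
.....
.....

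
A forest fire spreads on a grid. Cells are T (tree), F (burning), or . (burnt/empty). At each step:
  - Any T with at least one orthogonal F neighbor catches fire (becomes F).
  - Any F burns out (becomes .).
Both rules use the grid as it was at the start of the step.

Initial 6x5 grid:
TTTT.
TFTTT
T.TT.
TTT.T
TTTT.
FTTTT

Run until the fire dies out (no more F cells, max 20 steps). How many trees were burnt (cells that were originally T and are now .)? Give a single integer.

Answer: 22

Derivation:
Step 1: +5 fires, +2 burnt (F count now 5)
Step 2: +8 fires, +5 burnt (F count now 8)
Step 3: +7 fires, +8 burnt (F count now 7)
Step 4: +2 fires, +7 burnt (F count now 2)
Step 5: +0 fires, +2 burnt (F count now 0)
Fire out after step 5
Initially T: 23, now '.': 29
Total burnt (originally-T cells now '.'): 22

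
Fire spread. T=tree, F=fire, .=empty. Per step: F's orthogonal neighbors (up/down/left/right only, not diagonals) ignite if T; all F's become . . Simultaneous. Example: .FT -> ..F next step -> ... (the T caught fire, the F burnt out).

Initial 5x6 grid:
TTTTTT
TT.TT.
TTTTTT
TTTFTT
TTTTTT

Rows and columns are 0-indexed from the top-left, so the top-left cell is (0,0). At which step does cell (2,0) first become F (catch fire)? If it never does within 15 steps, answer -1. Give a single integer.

Step 1: cell (2,0)='T' (+4 fires, +1 burnt)
Step 2: cell (2,0)='T' (+7 fires, +4 burnt)
Step 3: cell (2,0)='T' (+7 fires, +7 burnt)
Step 4: cell (2,0)='F' (+5 fires, +7 burnt)
  -> target ignites at step 4
Step 5: cell (2,0)='.' (+3 fires, +5 burnt)
Step 6: cell (2,0)='.' (+1 fires, +3 burnt)
Step 7: cell (2,0)='.' (+0 fires, +1 burnt)
  fire out at step 7

4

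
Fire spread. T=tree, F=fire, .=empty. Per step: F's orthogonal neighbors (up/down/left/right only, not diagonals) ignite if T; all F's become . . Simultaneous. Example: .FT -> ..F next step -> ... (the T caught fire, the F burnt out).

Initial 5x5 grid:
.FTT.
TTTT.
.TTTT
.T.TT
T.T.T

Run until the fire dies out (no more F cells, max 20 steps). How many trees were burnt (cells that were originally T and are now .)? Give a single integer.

Step 1: +2 fires, +1 burnt (F count now 2)
Step 2: +4 fires, +2 burnt (F count now 4)
Step 3: +3 fires, +4 burnt (F count now 3)
Step 4: +1 fires, +3 burnt (F count now 1)
Step 5: +2 fires, +1 burnt (F count now 2)
Step 6: +1 fires, +2 burnt (F count now 1)
Step 7: +1 fires, +1 burnt (F count now 1)
Step 8: +0 fires, +1 burnt (F count now 0)
Fire out after step 8
Initially T: 16, now '.': 23
Total burnt (originally-T cells now '.'): 14

Answer: 14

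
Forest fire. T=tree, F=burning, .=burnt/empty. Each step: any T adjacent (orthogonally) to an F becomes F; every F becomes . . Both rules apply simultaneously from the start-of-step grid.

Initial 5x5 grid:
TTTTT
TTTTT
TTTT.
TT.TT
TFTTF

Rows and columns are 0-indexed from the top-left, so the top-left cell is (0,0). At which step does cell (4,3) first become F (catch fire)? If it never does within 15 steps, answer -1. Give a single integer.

Step 1: cell (4,3)='F' (+5 fires, +2 burnt)
  -> target ignites at step 1
Step 2: cell (4,3)='.' (+3 fires, +5 burnt)
Step 3: cell (4,3)='.' (+4 fires, +3 burnt)
Step 4: cell (4,3)='.' (+4 fires, +4 burnt)
Step 5: cell (4,3)='.' (+4 fires, +4 burnt)
Step 6: cell (4,3)='.' (+1 fires, +4 burnt)
Step 7: cell (4,3)='.' (+0 fires, +1 burnt)
  fire out at step 7

1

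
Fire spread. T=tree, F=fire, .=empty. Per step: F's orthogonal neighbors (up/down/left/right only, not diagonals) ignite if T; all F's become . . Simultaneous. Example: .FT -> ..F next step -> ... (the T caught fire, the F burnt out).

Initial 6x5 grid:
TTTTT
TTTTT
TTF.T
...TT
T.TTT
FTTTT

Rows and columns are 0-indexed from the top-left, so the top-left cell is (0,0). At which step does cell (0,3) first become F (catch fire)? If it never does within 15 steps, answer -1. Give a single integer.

Step 1: cell (0,3)='T' (+4 fires, +2 burnt)
Step 2: cell (0,3)='T' (+5 fires, +4 burnt)
Step 3: cell (0,3)='F' (+6 fires, +5 burnt)
  -> target ignites at step 3
Step 4: cell (0,3)='.' (+5 fires, +6 burnt)
Step 5: cell (0,3)='.' (+3 fires, +5 burnt)
Step 6: cell (0,3)='.' (+0 fires, +3 burnt)
  fire out at step 6

3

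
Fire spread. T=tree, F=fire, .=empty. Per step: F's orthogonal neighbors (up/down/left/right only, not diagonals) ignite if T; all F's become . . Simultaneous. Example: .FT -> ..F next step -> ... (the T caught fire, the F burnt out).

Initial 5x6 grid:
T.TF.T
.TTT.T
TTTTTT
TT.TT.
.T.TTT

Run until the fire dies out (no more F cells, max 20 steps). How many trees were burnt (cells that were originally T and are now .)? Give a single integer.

Step 1: +2 fires, +1 burnt (F count now 2)
Step 2: +2 fires, +2 burnt (F count now 2)
Step 3: +4 fires, +2 burnt (F count now 4)
Step 4: +4 fires, +4 burnt (F count now 4)
Step 5: +4 fires, +4 burnt (F count now 4)
Step 6: +4 fires, +4 burnt (F count now 4)
Step 7: +0 fires, +4 burnt (F count now 0)
Fire out after step 7
Initially T: 21, now '.': 29
Total burnt (originally-T cells now '.'): 20

Answer: 20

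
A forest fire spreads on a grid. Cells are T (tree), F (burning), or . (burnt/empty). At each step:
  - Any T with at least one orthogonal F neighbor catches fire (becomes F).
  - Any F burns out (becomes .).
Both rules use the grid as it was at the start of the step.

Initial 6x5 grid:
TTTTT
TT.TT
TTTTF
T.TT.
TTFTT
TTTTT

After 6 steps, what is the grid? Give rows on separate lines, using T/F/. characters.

Step 1: 6 trees catch fire, 2 burn out
  TTTTT
  TT.TF
  TTTF.
  T.FT.
  TF.FT
  TTFTT
Step 2: 8 trees catch fire, 6 burn out
  TTTTF
  TT.F.
  TTF..
  T..F.
  F...F
  TF.FT
Step 3: 5 trees catch fire, 8 burn out
  TTTF.
  TT...
  TF...
  F....
  .....
  F...F
Step 4: 3 trees catch fire, 5 burn out
  TTF..
  TF...
  F....
  .....
  .....
  .....
Step 5: 2 trees catch fire, 3 burn out
  TF...
  F....
  .....
  .....
  .....
  .....
Step 6: 1 trees catch fire, 2 burn out
  F....
  .....
  .....
  .....
  .....
  .....

F....
.....
.....
.....
.....
.....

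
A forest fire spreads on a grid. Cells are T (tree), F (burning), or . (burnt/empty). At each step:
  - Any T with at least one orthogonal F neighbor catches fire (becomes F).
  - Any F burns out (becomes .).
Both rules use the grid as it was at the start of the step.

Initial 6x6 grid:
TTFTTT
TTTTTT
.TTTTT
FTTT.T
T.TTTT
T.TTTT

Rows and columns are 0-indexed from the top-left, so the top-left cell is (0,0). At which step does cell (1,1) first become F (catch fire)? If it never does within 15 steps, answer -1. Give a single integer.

Step 1: cell (1,1)='T' (+5 fires, +2 burnt)
Step 2: cell (1,1)='F' (+8 fires, +5 burnt)
  -> target ignites at step 2
Step 3: cell (1,1)='.' (+6 fires, +8 burnt)
Step 4: cell (1,1)='.' (+4 fires, +6 burnt)
Step 5: cell (1,1)='.' (+3 fires, +4 burnt)
Step 6: cell (1,1)='.' (+3 fires, +3 burnt)
Step 7: cell (1,1)='.' (+1 fires, +3 burnt)
Step 8: cell (1,1)='.' (+0 fires, +1 burnt)
  fire out at step 8

2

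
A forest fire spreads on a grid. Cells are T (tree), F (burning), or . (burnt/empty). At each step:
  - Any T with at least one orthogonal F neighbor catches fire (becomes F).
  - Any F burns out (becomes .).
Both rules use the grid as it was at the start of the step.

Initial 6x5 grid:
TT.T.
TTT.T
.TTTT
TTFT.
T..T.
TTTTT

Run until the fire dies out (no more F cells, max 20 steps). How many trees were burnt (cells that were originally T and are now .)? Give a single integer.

Step 1: +3 fires, +1 burnt (F count now 3)
Step 2: +5 fires, +3 burnt (F count now 5)
Step 3: +4 fires, +5 burnt (F count now 4)
Step 4: +6 fires, +4 burnt (F count now 6)
Step 5: +2 fires, +6 burnt (F count now 2)
Step 6: +0 fires, +2 burnt (F count now 0)
Fire out after step 6
Initially T: 21, now '.': 29
Total burnt (originally-T cells now '.'): 20

Answer: 20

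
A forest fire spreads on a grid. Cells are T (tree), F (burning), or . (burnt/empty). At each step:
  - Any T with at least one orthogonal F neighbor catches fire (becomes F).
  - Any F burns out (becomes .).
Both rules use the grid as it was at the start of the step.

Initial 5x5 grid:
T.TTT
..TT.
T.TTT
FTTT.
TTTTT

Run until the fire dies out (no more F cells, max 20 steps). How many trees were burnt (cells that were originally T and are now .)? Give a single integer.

Answer: 17

Derivation:
Step 1: +3 fires, +1 burnt (F count now 3)
Step 2: +2 fires, +3 burnt (F count now 2)
Step 3: +3 fires, +2 burnt (F count now 3)
Step 4: +3 fires, +3 burnt (F count now 3)
Step 5: +4 fires, +3 burnt (F count now 4)
Step 6: +1 fires, +4 burnt (F count now 1)
Step 7: +1 fires, +1 burnt (F count now 1)
Step 8: +0 fires, +1 burnt (F count now 0)
Fire out after step 8
Initially T: 18, now '.': 24
Total burnt (originally-T cells now '.'): 17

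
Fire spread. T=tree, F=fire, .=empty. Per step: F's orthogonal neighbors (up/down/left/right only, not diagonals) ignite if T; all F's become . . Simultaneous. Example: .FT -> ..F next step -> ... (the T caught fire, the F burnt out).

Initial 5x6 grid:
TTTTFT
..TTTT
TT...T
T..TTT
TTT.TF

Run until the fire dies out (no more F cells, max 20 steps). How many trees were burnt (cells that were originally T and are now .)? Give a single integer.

Answer: 14

Derivation:
Step 1: +5 fires, +2 burnt (F count now 5)
Step 2: +5 fires, +5 burnt (F count now 5)
Step 3: +3 fires, +5 burnt (F count now 3)
Step 4: +1 fires, +3 burnt (F count now 1)
Step 5: +0 fires, +1 burnt (F count now 0)
Fire out after step 5
Initially T: 20, now '.': 24
Total burnt (originally-T cells now '.'): 14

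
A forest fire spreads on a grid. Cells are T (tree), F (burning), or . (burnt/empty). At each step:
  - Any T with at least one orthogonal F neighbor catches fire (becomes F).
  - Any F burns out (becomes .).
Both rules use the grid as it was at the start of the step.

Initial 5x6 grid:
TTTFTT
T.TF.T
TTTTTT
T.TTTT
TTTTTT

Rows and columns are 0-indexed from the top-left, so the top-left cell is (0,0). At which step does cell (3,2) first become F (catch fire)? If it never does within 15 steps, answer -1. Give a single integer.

Step 1: cell (3,2)='T' (+4 fires, +2 burnt)
Step 2: cell (3,2)='T' (+5 fires, +4 burnt)
Step 3: cell (3,2)='F' (+7 fires, +5 burnt)
  -> target ignites at step 3
Step 4: cell (3,2)='.' (+5 fires, +7 burnt)
Step 5: cell (3,2)='.' (+3 fires, +5 burnt)
Step 6: cell (3,2)='.' (+1 fires, +3 burnt)
Step 7: cell (3,2)='.' (+0 fires, +1 burnt)
  fire out at step 7

3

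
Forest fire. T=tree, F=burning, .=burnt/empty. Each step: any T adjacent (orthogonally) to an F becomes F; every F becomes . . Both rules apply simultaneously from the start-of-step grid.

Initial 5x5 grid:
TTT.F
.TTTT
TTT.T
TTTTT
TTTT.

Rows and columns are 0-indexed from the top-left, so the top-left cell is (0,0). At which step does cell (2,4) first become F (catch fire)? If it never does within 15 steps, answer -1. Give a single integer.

Step 1: cell (2,4)='T' (+1 fires, +1 burnt)
Step 2: cell (2,4)='F' (+2 fires, +1 burnt)
  -> target ignites at step 2
Step 3: cell (2,4)='.' (+2 fires, +2 burnt)
Step 4: cell (2,4)='.' (+4 fires, +2 burnt)
Step 5: cell (2,4)='.' (+4 fires, +4 burnt)
Step 6: cell (2,4)='.' (+4 fires, +4 burnt)
Step 7: cell (2,4)='.' (+2 fires, +4 burnt)
Step 8: cell (2,4)='.' (+1 fires, +2 burnt)
Step 9: cell (2,4)='.' (+0 fires, +1 burnt)
  fire out at step 9

2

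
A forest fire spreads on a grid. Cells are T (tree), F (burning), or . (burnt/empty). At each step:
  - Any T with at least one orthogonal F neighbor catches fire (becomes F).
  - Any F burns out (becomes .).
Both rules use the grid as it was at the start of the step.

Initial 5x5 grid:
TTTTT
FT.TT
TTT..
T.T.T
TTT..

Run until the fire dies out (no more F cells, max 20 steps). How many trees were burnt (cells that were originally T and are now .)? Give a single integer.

Answer: 16

Derivation:
Step 1: +3 fires, +1 burnt (F count now 3)
Step 2: +3 fires, +3 burnt (F count now 3)
Step 3: +3 fires, +3 burnt (F count now 3)
Step 4: +3 fires, +3 burnt (F count now 3)
Step 5: +3 fires, +3 burnt (F count now 3)
Step 6: +1 fires, +3 burnt (F count now 1)
Step 7: +0 fires, +1 burnt (F count now 0)
Fire out after step 7
Initially T: 17, now '.': 24
Total burnt (originally-T cells now '.'): 16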